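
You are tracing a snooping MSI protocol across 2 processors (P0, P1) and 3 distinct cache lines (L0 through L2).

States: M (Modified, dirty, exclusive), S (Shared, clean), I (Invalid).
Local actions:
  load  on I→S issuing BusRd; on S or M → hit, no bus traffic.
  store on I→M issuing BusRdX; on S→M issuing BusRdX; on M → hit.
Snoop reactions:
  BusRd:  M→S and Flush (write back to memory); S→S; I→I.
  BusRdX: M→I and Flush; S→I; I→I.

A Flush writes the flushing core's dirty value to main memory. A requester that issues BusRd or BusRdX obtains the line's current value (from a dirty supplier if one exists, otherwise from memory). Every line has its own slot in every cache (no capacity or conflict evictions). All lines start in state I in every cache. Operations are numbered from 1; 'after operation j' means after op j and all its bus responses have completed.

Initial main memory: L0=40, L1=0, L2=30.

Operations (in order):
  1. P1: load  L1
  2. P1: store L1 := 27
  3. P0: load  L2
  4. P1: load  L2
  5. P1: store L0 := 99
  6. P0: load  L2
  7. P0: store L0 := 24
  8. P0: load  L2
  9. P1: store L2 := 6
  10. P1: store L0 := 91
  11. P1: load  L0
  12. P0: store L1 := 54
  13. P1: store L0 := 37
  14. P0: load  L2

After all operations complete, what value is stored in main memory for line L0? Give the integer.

memory[L0] = 24

step 1: P1: load  L1  ⟶  IS  (L1)  txn=BusRd  M[L1]=0
step 2: P1: store L1 := 27  ⟶  IM  (L1)  txn=BusRdX  M[L1]=0
step 3: P0: load  L2  ⟶  SI  (L2)  txn=BusRd  M[L2]=30
step 4: P1: load  L2  ⟶  SS  (L2)  txn=BusRd  M[L2]=30
step 5: P1: store L0 := 99  ⟶  IM  (L0)  txn=BusRdX  M[L0]=40
step 6: P0: load  L2  ⟶  SS  (L2)  txn=∅  M[L2]=30
step 7: P0: store L0 := 24  ⟶  MI  (L0)  txn=BusRdX+Flush  M[L0]=99
step 8: P0: load  L2  ⟶  SS  (L2)  txn=∅  M[L2]=30
step 9: P1: store L2 := 6  ⟶  IM  (L2)  txn=BusRdX  M[L2]=30
step 10: P1: store L0 := 91  ⟶  IM  (L0)  txn=BusRdX+Flush  M[L0]=24
step 11: P1: load  L0  ⟶  IM  (L0)  txn=∅  M[L0]=24
step 12: P0: store L1 := 54  ⟶  MI  (L1)  txn=BusRdX+Flush  M[L1]=27
step 13: P1: store L0 := 37  ⟶  IM  (L0)  txn=∅  M[L0]=24
step 14: P0: load  L2  ⟶  SS  (L2)  txn=BusRd+Flush  M[L2]=6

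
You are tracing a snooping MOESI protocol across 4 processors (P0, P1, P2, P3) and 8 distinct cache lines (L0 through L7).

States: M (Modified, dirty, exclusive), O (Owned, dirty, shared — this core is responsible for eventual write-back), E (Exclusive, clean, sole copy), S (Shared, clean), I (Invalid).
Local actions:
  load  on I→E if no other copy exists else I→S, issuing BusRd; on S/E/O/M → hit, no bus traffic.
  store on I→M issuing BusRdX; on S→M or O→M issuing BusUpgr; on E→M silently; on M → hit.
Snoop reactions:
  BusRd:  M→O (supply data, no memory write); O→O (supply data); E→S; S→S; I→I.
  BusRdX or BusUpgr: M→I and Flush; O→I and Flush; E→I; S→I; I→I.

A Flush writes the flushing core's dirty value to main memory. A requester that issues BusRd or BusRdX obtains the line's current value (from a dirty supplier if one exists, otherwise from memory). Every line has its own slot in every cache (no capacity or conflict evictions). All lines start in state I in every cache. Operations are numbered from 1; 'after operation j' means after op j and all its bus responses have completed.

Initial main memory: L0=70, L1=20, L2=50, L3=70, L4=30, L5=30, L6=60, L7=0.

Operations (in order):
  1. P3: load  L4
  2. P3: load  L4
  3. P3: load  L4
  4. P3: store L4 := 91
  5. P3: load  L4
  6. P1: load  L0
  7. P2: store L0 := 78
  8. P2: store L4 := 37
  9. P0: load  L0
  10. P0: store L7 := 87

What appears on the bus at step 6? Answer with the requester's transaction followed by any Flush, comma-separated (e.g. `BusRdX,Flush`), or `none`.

bus = BusRd

1. P3: load  L4  bus=[BusRd]  L4: P0=I P1=I P2=I P3=E  mem[L4]=30
2. P3: load  L4  bus=[-]  L4: P0=I P1=I P2=I P3=E  mem[L4]=30
3. P3: load  L4  bus=[-]  L4: P0=I P1=I P2=I P3=E  mem[L4]=30
4. P3: store L4 := 91  bus=[-]  L4: P0=I P1=I P2=I P3=M  mem[L4]=30
5. P3: load  L4  bus=[-]  L4: P0=I P1=I P2=I P3=M  mem[L4]=30
6. P1: load  L0  bus=[BusRd]  L0: P0=I P1=E P2=I P3=I  mem[L0]=70
7. P2: store L0 := 78  bus=[BusRdX]  L0: P0=I P1=I P2=M P3=I  mem[L0]=70
8. P2: store L4 := 37  bus=[BusRdX,Flush]  L4: P0=I P1=I P2=M P3=I  mem[L4]=91
9. P0: load  L0  bus=[BusRd]  L0: P0=S P1=I P2=O P3=I  mem[L0]=70
10. P0: store L7 := 87  bus=[BusRdX]  L7: P0=M P1=I P2=I P3=I  mem[L7]=0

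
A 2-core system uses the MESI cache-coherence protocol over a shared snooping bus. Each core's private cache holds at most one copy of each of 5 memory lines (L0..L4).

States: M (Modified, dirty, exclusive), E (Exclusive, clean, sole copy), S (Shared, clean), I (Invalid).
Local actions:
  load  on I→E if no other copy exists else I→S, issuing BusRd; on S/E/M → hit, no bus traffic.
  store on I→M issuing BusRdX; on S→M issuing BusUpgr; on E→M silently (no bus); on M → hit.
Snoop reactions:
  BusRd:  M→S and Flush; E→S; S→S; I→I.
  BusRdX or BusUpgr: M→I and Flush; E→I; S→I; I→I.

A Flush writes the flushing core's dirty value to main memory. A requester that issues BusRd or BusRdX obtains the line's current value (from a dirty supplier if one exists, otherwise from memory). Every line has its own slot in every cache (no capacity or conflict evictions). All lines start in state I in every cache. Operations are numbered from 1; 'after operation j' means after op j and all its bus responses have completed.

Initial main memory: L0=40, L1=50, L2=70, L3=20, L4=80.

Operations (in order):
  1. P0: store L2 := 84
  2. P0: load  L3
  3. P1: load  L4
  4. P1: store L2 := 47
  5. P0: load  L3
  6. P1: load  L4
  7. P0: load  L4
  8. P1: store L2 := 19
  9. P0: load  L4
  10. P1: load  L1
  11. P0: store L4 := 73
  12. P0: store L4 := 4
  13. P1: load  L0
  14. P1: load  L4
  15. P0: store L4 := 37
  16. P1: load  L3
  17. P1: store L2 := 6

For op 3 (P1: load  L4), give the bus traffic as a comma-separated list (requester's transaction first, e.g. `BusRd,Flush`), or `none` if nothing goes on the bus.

bus = BusRd

step 1: P0: store L2 := 84  ⟶  MI  (L2)  txn=BusRdX  M[L2]=70
step 2: P0: load  L3  ⟶  EI  (L3)  txn=BusRd  M[L3]=20
step 3: P1: load  L4  ⟶  IE  (L4)  txn=BusRd  M[L4]=80
step 4: P1: store L2 := 47  ⟶  IM  (L2)  txn=BusRdX+Flush  M[L2]=84
step 5: P0: load  L3  ⟶  EI  (L3)  txn=∅  M[L3]=20
step 6: P1: load  L4  ⟶  IE  (L4)  txn=∅  M[L4]=80
step 7: P0: load  L4  ⟶  SS  (L4)  txn=BusRd  M[L4]=80
step 8: P1: store L2 := 19  ⟶  IM  (L2)  txn=∅  M[L2]=84
step 9: P0: load  L4  ⟶  SS  (L4)  txn=∅  M[L4]=80
step 10: P1: load  L1  ⟶  IE  (L1)  txn=BusRd  M[L1]=50
step 11: P0: store L4 := 73  ⟶  MI  (L4)  txn=BusUpgr  M[L4]=80
step 12: P0: store L4 := 4  ⟶  MI  (L4)  txn=∅  M[L4]=80
step 13: P1: load  L0  ⟶  IE  (L0)  txn=BusRd  M[L0]=40
step 14: P1: load  L4  ⟶  SS  (L4)  txn=BusRd+Flush  M[L4]=4
step 15: P0: store L4 := 37  ⟶  MI  (L4)  txn=BusUpgr  M[L4]=4
step 16: P1: load  L3  ⟶  SS  (L3)  txn=BusRd  M[L3]=20
step 17: P1: store L2 := 6  ⟶  IM  (L2)  txn=∅  M[L2]=84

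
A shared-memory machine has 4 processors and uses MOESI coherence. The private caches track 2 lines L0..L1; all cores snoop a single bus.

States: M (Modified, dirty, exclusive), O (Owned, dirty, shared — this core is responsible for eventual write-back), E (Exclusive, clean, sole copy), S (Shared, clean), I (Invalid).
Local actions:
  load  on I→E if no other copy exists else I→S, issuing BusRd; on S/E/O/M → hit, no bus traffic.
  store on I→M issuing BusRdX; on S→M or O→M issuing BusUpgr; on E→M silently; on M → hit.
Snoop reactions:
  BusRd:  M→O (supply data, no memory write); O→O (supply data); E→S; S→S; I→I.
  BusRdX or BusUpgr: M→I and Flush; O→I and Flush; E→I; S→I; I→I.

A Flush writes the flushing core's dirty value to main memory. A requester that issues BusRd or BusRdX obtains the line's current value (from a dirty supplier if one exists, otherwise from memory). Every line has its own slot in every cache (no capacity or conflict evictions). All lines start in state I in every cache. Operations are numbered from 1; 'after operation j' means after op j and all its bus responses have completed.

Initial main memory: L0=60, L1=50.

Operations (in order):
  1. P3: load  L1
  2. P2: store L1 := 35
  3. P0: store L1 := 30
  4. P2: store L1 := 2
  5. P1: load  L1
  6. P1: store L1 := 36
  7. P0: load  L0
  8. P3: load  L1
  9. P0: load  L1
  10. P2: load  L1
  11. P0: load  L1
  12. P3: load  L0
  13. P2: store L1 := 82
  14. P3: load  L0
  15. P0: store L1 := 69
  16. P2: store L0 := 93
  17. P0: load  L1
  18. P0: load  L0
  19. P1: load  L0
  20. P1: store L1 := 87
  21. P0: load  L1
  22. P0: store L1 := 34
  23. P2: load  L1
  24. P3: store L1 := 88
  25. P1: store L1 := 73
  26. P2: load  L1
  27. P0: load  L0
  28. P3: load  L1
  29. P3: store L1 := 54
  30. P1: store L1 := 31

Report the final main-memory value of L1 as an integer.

  op1 P3: load  L1 → I/I/I/E on L1; bus BusRd; mem=50
  op2 P2: store L1 := 35 → I/I/M/I on L1; bus BusRdX; mem=50
  op3 P0: store L1 := 30 → M/I/I/I on L1; bus BusRdX Flush; mem=35
  op4 P2: store L1 := 2 → I/I/M/I on L1; bus BusRdX Flush; mem=30
  op5 P1: load  L1 → I/S/O/I on L1; bus BusRd; mem=30
  op6 P1: store L1 := 36 → I/M/I/I on L1; bus BusUpgr Flush; mem=2
  op7 P0: load  L0 → E/I/I/I on L0; bus BusRd; mem=60
  op8 P3: load  L1 → I/O/I/S on L1; bus BusRd; mem=2
  op9 P0: load  L1 → S/O/I/S on L1; bus BusRd; mem=2
  op10 P2: load  L1 → S/O/S/S on L1; bus BusRd; mem=2
  op11 P0: load  L1 → S/O/S/S on L1; bus (none); mem=2
  op12 P3: load  L0 → S/I/I/S on L0; bus BusRd; mem=60
  op13 P2: store L1 := 82 → I/I/M/I on L1; bus BusUpgr Flush; mem=36
  op14 P3: load  L0 → S/I/I/S on L0; bus (none); mem=60
  op15 P0: store L1 := 69 → M/I/I/I on L1; bus BusRdX Flush; mem=82
  op16 P2: store L0 := 93 → I/I/M/I on L0; bus BusRdX; mem=60
  op17 P0: load  L1 → M/I/I/I on L1; bus (none); mem=82
  op18 P0: load  L0 → S/I/O/I on L0; bus BusRd; mem=60
  op19 P1: load  L0 → S/S/O/I on L0; bus BusRd; mem=60
  op20 P1: store L1 := 87 → I/M/I/I on L1; bus BusRdX Flush; mem=69
  op21 P0: load  L1 → S/O/I/I on L1; bus BusRd; mem=69
  op22 P0: store L1 := 34 → M/I/I/I on L1; bus BusUpgr Flush; mem=87
  op23 P2: load  L1 → O/I/S/I on L1; bus BusRd; mem=87
  op24 P3: store L1 := 88 → I/I/I/M on L1; bus BusRdX Flush; mem=34
  op25 P1: store L1 := 73 → I/M/I/I on L1; bus BusRdX Flush; mem=88
  op26 P2: load  L1 → I/O/S/I on L1; bus BusRd; mem=88
  op27 P0: load  L0 → S/S/O/I on L0; bus (none); mem=60
  op28 P3: load  L1 → I/O/S/S on L1; bus BusRd; mem=88
  op29 P3: store L1 := 54 → I/I/I/M on L1; bus BusUpgr Flush; mem=73
  op30 P1: store L1 := 31 → I/M/I/I on L1; bus BusRdX Flush; mem=54

memory[L1] = 54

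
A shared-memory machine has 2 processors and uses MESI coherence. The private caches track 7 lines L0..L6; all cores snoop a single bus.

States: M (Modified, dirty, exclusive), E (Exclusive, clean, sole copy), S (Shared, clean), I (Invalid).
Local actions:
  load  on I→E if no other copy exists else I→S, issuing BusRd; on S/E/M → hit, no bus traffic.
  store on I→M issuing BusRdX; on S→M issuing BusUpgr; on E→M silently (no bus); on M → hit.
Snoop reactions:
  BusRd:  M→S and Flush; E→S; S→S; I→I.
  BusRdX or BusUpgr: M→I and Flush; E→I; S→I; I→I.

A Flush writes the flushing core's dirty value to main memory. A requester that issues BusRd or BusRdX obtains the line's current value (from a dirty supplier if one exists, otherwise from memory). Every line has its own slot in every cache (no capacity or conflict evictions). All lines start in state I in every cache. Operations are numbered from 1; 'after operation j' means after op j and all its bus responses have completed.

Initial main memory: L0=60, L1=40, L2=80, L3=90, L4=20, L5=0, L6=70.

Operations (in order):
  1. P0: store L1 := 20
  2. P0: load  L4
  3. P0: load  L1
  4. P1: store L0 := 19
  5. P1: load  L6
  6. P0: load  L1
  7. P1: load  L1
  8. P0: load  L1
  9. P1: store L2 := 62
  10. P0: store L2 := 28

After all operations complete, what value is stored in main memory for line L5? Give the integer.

step 1: P0: store L1 := 20  ⟶  MI  (L1)  txn=BusRdX  M[L1]=40
step 2: P0: load  L4  ⟶  EI  (L4)  txn=BusRd  M[L4]=20
step 3: P0: load  L1  ⟶  MI  (L1)  txn=∅  M[L1]=40
step 4: P1: store L0 := 19  ⟶  IM  (L0)  txn=BusRdX  M[L0]=60
step 5: P1: load  L6  ⟶  IE  (L6)  txn=BusRd  M[L6]=70
step 6: P0: load  L1  ⟶  MI  (L1)  txn=∅  M[L1]=40
step 7: P1: load  L1  ⟶  SS  (L1)  txn=BusRd+Flush  M[L1]=20
step 8: P0: load  L1  ⟶  SS  (L1)  txn=∅  M[L1]=20
step 9: P1: store L2 := 62  ⟶  IM  (L2)  txn=BusRdX  M[L2]=80
step 10: P0: store L2 := 28  ⟶  MI  (L2)  txn=BusRdX+Flush  M[L2]=62

memory[L5] = 0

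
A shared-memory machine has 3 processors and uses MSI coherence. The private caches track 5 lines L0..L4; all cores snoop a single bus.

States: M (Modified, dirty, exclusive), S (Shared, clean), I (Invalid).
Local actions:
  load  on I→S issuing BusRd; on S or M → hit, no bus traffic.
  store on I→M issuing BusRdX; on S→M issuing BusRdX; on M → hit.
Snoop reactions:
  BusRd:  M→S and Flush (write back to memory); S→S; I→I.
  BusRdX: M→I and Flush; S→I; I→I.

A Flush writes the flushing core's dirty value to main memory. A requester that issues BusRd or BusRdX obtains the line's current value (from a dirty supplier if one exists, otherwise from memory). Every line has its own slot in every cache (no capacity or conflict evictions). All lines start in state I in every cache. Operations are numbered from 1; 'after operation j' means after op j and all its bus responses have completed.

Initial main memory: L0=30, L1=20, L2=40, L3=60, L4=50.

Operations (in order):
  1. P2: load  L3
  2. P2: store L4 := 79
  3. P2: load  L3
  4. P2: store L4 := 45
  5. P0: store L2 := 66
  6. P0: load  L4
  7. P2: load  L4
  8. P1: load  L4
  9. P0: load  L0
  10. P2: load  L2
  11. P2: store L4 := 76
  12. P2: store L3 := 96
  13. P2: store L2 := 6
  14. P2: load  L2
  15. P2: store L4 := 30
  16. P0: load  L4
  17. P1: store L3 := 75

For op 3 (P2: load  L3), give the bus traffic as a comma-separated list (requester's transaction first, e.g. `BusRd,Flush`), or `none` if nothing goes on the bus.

bus = none

[1] P2: load  L3 | P0:I, P1:I, P2:S(60) | bus: BusRd
[2] P2: store L4 := 79 | P0:I, P1:I, P2:M(79) | bus: BusRdX
[3] P2: load  L3 | P0:I, P1:I, P2:S(60) | bus: none
[4] P2: store L4 := 45 | P0:I, P1:I, P2:M(45) | bus: none
[5] P0: store L2 := 66 | P0:M(66), P1:I, P2:I | bus: BusRdX
[6] P0: load  L4 | P0:S(45), P1:I, P2:S(45) | bus: BusRd,Flush
[7] P2: load  L4 | P0:S(45), P1:I, P2:S(45) | bus: none
[8] P1: load  L4 | P0:S(45), P1:S(45), P2:S(45) | bus: BusRd
[9] P0: load  L0 | P0:S(30), P1:I, P2:I | bus: BusRd
[10] P2: load  L2 | P0:S(66), P1:I, P2:S(66) | bus: BusRd,Flush
[11] P2: store L4 := 76 | P0:I, P1:I, P2:M(76) | bus: BusRdX
[12] P2: store L3 := 96 | P0:I, P1:I, P2:M(96) | bus: BusRdX
[13] P2: store L2 := 6 | P0:I, P1:I, P2:M(6) | bus: BusRdX
[14] P2: load  L2 | P0:I, P1:I, P2:M(6) | bus: none
[15] P2: store L4 := 30 | P0:I, P1:I, P2:M(30) | bus: none
[16] P0: load  L4 | P0:S(30), P1:I, P2:S(30) | bus: BusRd,Flush
[17] P1: store L3 := 75 | P0:I, P1:M(75), P2:I | bus: BusRdX,Flush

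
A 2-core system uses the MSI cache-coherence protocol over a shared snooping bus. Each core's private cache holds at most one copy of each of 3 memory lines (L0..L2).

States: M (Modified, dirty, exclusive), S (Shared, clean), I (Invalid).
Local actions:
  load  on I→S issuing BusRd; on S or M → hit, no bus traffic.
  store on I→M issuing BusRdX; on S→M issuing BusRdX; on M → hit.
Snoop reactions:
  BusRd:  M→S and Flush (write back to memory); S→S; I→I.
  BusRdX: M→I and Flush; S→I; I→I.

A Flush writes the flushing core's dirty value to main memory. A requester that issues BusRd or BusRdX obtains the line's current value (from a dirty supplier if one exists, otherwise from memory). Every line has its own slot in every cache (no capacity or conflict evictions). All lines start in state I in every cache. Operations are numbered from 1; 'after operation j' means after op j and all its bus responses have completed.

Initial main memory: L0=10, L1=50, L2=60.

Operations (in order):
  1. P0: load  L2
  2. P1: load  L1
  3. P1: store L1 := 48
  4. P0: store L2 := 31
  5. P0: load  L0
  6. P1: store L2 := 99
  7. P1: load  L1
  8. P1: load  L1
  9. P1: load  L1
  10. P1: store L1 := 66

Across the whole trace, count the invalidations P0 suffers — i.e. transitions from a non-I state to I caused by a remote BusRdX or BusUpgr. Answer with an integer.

invalidations = 1

[1] P0: load  L2 | P0:S(60), P1:I | bus: BusRd
[2] P1: load  L1 | P0:I, P1:S(50) | bus: BusRd
[3] P1: store L1 := 48 | P0:I, P1:M(48) | bus: BusRdX
[4] P0: store L2 := 31 | P0:M(31), P1:I | bus: BusRdX
[5] P0: load  L0 | P0:S(10), P1:I | bus: BusRd
[6] P1: store L2 := 99 | P0:I, P1:M(99) | bus: BusRdX,Flush
[7] P1: load  L1 | P0:I, P1:M(48) | bus: none
[8] P1: load  L1 | P0:I, P1:M(48) | bus: none
[9] P1: load  L1 | P0:I, P1:M(48) | bus: none
[10] P1: store L1 := 66 | P0:I, P1:M(66) | bus: none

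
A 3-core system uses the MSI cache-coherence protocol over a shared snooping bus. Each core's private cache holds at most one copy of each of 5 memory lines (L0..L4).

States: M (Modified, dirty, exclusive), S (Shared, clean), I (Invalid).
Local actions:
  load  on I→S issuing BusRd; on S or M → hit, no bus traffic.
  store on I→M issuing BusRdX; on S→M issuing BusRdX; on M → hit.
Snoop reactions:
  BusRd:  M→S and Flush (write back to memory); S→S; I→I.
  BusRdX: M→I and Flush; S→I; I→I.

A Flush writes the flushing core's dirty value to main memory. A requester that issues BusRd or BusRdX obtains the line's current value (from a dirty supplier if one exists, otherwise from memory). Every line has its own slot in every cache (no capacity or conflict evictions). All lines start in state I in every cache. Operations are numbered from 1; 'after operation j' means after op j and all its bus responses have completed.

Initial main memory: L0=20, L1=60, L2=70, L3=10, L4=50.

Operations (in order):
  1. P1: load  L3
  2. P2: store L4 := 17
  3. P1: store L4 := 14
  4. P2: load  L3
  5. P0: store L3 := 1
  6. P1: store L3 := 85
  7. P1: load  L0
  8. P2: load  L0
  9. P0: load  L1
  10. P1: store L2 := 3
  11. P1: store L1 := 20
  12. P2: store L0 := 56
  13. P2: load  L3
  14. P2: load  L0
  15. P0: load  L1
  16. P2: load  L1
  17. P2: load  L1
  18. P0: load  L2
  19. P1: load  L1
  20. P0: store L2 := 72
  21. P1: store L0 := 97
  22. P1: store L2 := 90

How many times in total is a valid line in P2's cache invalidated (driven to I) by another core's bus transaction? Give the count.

invalidations = 3

step 1: P1: load  L3  ⟶  ISI  (L3)  txn=BusRd  M[L3]=10
step 2: P2: store L4 := 17  ⟶  IIM  (L4)  txn=BusRdX  M[L4]=50
step 3: P1: store L4 := 14  ⟶  IMI  (L4)  txn=BusRdX+Flush  M[L4]=17
step 4: P2: load  L3  ⟶  ISS  (L3)  txn=BusRd  M[L3]=10
step 5: P0: store L3 := 1  ⟶  MII  (L3)  txn=BusRdX  M[L3]=10
step 6: P1: store L3 := 85  ⟶  IMI  (L3)  txn=BusRdX+Flush  M[L3]=1
step 7: P1: load  L0  ⟶  ISI  (L0)  txn=BusRd  M[L0]=20
step 8: P2: load  L0  ⟶  ISS  (L0)  txn=BusRd  M[L0]=20
step 9: P0: load  L1  ⟶  SII  (L1)  txn=BusRd  M[L1]=60
step 10: P1: store L2 := 3  ⟶  IMI  (L2)  txn=BusRdX  M[L2]=70
step 11: P1: store L1 := 20  ⟶  IMI  (L1)  txn=BusRdX  M[L1]=60
step 12: P2: store L0 := 56  ⟶  IIM  (L0)  txn=BusRdX  M[L0]=20
step 13: P2: load  L3  ⟶  ISS  (L3)  txn=BusRd+Flush  M[L3]=85
step 14: P2: load  L0  ⟶  IIM  (L0)  txn=∅  M[L0]=20
step 15: P0: load  L1  ⟶  SSI  (L1)  txn=BusRd+Flush  M[L1]=20
step 16: P2: load  L1  ⟶  SSS  (L1)  txn=BusRd  M[L1]=20
step 17: P2: load  L1  ⟶  SSS  (L1)  txn=∅  M[L1]=20
step 18: P0: load  L2  ⟶  SSI  (L2)  txn=BusRd+Flush  M[L2]=3
step 19: P1: load  L1  ⟶  SSS  (L1)  txn=∅  M[L1]=20
step 20: P0: store L2 := 72  ⟶  MII  (L2)  txn=BusRdX  M[L2]=3
step 21: P1: store L0 := 97  ⟶  IMI  (L0)  txn=BusRdX+Flush  M[L0]=56
step 22: P1: store L2 := 90  ⟶  IMI  (L2)  txn=BusRdX+Flush  M[L2]=72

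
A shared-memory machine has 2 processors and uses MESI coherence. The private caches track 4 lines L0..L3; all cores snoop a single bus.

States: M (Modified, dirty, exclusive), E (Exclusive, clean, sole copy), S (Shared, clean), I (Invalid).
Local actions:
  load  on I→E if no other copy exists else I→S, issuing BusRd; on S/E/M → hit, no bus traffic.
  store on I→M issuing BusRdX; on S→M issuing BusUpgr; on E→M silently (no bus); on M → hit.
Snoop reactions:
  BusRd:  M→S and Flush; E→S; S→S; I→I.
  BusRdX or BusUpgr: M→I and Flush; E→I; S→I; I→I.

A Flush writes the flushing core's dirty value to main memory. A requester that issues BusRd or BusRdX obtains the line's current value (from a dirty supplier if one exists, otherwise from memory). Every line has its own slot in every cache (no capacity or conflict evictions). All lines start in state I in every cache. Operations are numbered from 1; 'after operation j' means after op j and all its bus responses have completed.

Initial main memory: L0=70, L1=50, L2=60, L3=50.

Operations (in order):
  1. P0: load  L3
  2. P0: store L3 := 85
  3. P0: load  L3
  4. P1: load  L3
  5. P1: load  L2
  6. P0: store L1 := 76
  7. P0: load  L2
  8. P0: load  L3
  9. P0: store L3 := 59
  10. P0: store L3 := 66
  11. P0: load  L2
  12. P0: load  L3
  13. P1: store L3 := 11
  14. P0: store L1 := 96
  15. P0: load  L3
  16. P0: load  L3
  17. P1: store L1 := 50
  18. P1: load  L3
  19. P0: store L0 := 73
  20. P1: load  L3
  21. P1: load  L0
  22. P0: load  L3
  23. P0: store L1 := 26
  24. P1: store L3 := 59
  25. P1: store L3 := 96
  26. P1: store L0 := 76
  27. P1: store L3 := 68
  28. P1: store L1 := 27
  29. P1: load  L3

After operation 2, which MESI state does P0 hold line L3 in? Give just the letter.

state = M

[1] P0: load  L3 | P0:E(50), P1:I | bus: BusRd
[2] P0: store L3 := 85 | P0:M(85), P1:I | bus: none
[3] P0: load  L3 | P0:M(85), P1:I | bus: none
[4] P1: load  L3 | P0:S(85), P1:S(85) | bus: BusRd,Flush
[5] P1: load  L2 | P0:I, P1:E(60) | bus: BusRd
[6] P0: store L1 := 76 | P0:M(76), P1:I | bus: BusRdX
[7] P0: load  L2 | P0:S(60), P1:S(60) | bus: BusRd
[8] P0: load  L3 | P0:S(85), P1:S(85) | bus: none
[9] P0: store L3 := 59 | P0:M(59), P1:I | bus: BusUpgr
[10] P0: store L3 := 66 | P0:M(66), P1:I | bus: none
[11] P0: load  L2 | P0:S(60), P1:S(60) | bus: none
[12] P0: load  L3 | P0:M(66), P1:I | bus: none
[13] P1: store L3 := 11 | P0:I, P1:M(11) | bus: BusRdX,Flush
[14] P0: store L1 := 96 | P0:M(96), P1:I | bus: none
[15] P0: load  L3 | P0:S(11), P1:S(11) | bus: BusRd,Flush
[16] P0: load  L3 | P0:S(11), P1:S(11) | bus: none
[17] P1: store L1 := 50 | P0:I, P1:M(50) | bus: BusRdX,Flush
[18] P1: load  L3 | P0:S(11), P1:S(11) | bus: none
[19] P0: store L0 := 73 | P0:M(73), P1:I | bus: BusRdX
[20] P1: load  L3 | P0:S(11), P1:S(11) | bus: none
[21] P1: load  L0 | P0:S(73), P1:S(73) | bus: BusRd,Flush
[22] P0: load  L3 | P0:S(11), P1:S(11) | bus: none
[23] P0: store L1 := 26 | P0:M(26), P1:I | bus: BusRdX,Flush
[24] P1: store L3 := 59 | P0:I, P1:M(59) | bus: BusUpgr
[25] P1: store L3 := 96 | P0:I, P1:M(96) | bus: none
[26] P1: store L0 := 76 | P0:I, P1:M(76) | bus: BusUpgr
[27] P1: store L3 := 68 | P0:I, P1:M(68) | bus: none
[28] P1: store L1 := 27 | P0:I, P1:M(27) | bus: BusRdX,Flush
[29] P1: load  L3 | P0:I, P1:M(68) | bus: none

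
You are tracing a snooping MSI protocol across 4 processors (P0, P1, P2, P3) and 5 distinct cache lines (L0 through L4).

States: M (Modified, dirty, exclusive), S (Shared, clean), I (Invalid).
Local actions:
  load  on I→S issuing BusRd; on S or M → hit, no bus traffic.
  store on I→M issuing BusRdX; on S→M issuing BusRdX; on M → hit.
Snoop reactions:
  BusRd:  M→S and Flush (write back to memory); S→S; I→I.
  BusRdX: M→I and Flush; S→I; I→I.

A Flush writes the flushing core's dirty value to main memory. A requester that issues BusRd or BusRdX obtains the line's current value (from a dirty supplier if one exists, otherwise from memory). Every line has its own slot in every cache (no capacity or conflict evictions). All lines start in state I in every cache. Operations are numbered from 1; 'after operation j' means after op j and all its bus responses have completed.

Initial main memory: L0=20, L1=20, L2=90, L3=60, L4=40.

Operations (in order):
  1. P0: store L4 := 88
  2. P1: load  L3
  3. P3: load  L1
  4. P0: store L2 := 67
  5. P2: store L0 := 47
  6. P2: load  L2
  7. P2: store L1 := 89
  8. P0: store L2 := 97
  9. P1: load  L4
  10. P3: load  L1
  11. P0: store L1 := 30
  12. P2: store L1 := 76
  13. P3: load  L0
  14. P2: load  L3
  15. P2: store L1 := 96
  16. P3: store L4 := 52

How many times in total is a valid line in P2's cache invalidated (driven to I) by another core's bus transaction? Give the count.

  op1 P0: store L4 := 88 → M/I/I/I on L4; bus BusRdX; mem=40
  op2 P1: load  L3 → I/S/I/I on L3; bus BusRd; mem=60
  op3 P3: load  L1 → I/I/I/S on L1; bus BusRd; mem=20
  op4 P0: store L2 := 67 → M/I/I/I on L2; bus BusRdX; mem=90
  op5 P2: store L0 := 47 → I/I/M/I on L0; bus BusRdX; mem=20
  op6 P2: load  L2 → S/I/S/I on L2; bus BusRd Flush; mem=67
  op7 P2: store L1 := 89 → I/I/M/I on L1; bus BusRdX; mem=20
  op8 P0: store L2 := 97 → M/I/I/I on L2; bus BusRdX; mem=67
  op9 P1: load  L4 → S/S/I/I on L4; bus BusRd Flush; mem=88
  op10 P3: load  L1 → I/I/S/S on L1; bus BusRd Flush; mem=89
  op11 P0: store L1 := 30 → M/I/I/I on L1; bus BusRdX; mem=89
  op12 P2: store L1 := 76 → I/I/M/I on L1; bus BusRdX Flush; mem=30
  op13 P3: load  L0 → I/I/S/S on L0; bus BusRd Flush; mem=47
  op14 P2: load  L3 → I/S/S/I on L3; bus BusRd; mem=60
  op15 P2: store L1 := 96 → I/I/M/I on L1; bus (none); mem=30
  op16 P3: store L4 := 52 → I/I/I/M on L4; bus BusRdX; mem=88

invalidations = 2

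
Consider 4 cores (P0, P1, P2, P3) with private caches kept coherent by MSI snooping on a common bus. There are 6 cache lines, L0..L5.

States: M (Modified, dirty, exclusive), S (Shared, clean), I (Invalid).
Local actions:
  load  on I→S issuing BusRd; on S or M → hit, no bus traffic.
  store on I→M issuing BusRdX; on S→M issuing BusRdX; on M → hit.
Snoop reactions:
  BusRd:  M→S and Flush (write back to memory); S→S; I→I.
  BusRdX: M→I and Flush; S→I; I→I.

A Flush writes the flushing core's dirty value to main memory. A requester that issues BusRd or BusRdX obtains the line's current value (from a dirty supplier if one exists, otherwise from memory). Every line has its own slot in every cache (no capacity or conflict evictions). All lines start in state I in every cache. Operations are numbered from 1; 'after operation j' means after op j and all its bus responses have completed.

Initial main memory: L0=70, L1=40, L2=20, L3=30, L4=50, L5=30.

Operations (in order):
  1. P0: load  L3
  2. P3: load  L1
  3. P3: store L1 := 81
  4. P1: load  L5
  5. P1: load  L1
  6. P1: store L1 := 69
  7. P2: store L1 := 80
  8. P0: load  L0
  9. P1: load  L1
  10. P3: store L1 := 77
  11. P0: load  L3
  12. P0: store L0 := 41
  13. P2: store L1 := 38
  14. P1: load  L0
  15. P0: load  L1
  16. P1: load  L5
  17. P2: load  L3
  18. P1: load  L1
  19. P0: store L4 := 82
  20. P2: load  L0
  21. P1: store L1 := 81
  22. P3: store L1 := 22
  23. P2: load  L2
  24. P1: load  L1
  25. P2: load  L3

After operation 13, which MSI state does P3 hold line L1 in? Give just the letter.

step 1: P0: load  L3  ⟶  SIII  (L3)  txn=BusRd  M[L3]=30
step 2: P3: load  L1  ⟶  IIIS  (L1)  txn=BusRd  M[L1]=40
step 3: P3: store L1 := 81  ⟶  IIIM  (L1)  txn=BusRdX  M[L1]=40
step 4: P1: load  L5  ⟶  ISII  (L5)  txn=BusRd  M[L5]=30
step 5: P1: load  L1  ⟶  ISIS  (L1)  txn=BusRd+Flush  M[L1]=81
step 6: P1: store L1 := 69  ⟶  IMII  (L1)  txn=BusRdX  M[L1]=81
step 7: P2: store L1 := 80  ⟶  IIMI  (L1)  txn=BusRdX+Flush  M[L1]=69
step 8: P0: load  L0  ⟶  SIII  (L0)  txn=BusRd  M[L0]=70
step 9: P1: load  L1  ⟶  ISSI  (L1)  txn=BusRd+Flush  M[L1]=80
step 10: P3: store L1 := 77  ⟶  IIIM  (L1)  txn=BusRdX  M[L1]=80
step 11: P0: load  L3  ⟶  SIII  (L3)  txn=∅  M[L3]=30
step 12: P0: store L0 := 41  ⟶  MIII  (L0)  txn=BusRdX  M[L0]=70
step 13: P2: store L1 := 38  ⟶  IIMI  (L1)  txn=BusRdX+Flush  M[L1]=77
step 14: P1: load  L0  ⟶  SSII  (L0)  txn=BusRd+Flush  M[L0]=41
step 15: P0: load  L1  ⟶  SISI  (L1)  txn=BusRd+Flush  M[L1]=38
step 16: P1: load  L5  ⟶  ISII  (L5)  txn=∅  M[L5]=30
step 17: P2: load  L3  ⟶  SISI  (L3)  txn=BusRd  M[L3]=30
step 18: P1: load  L1  ⟶  SSSI  (L1)  txn=BusRd  M[L1]=38
step 19: P0: store L4 := 82  ⟶  MIII  (L4)  txn=BusRdX  M[L4]=50
step 20: P2: load  L0  ⟶  SSSI  (L0)  txn=BusRd  M[L0]=41
step 21: P1: store L1 := 81  ⟶  IMII  (L1)  txn=BusRdX  M[L1]=38
step 22: P3: store L1 := 22  ⟶  IIIM  (L1)  txn=BusRdX+Flush  M[L1]=81
step 23: P2: load  L2  ⟶  IISI  (L2)  txn=BusRd  M[L2]=20
step 24: P1: load  L1  ⟶  ISIS  (L1)  txn=BusRd+Flush  M[L1]=22
step 25: P2: load  L3  ⟶  SISI  (L3)  txn=∅  M[L3]=30

state = I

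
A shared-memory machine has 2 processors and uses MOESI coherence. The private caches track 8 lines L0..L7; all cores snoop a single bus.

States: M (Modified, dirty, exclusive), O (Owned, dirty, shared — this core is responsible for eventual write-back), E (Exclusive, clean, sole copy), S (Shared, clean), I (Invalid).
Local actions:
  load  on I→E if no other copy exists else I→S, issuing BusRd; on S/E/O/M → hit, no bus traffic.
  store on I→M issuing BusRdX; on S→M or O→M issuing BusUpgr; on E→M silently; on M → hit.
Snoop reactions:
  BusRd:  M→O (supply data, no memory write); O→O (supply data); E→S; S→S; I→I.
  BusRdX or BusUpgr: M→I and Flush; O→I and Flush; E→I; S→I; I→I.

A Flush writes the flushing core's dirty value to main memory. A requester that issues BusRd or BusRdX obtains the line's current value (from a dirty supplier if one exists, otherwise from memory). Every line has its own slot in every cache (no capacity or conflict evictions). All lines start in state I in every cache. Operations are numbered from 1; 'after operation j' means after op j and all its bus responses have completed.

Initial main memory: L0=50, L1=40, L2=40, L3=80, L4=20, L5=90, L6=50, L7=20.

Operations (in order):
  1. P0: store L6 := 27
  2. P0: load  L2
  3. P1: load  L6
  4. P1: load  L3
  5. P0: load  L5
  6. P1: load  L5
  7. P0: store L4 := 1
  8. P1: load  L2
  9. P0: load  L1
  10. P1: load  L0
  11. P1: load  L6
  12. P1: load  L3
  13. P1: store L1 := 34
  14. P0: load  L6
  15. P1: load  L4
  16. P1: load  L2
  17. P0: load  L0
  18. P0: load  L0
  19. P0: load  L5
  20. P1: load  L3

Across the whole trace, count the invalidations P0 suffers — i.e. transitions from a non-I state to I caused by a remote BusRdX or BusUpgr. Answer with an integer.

[1] P0: store L6 := 27 | P0:M(27), P1:I | bus: BusRdX
[2] P0: load  L2 | P0:E(40), P1:I | bus: BusRd
[3] P1: load  L6 | P0:O(27), P1:S(27) | bus: BusRd
[4] P1: load  L3 | P0:I, P1:E(80) | bus: BusRd
[5] P0: load  L5 | P0:E(90), P1:I | bus: BusRd
[6] P1: load  L5 | P0:S(90), P1:S(90) | bus: BusRd
[7] P0: store L4 := 1 | P0:M(1), P1:I | bus: BusRdX
[8] P1: load  L2 | P0:S(40), P1:S(40) | bus: BusRd
[9] P0: load  L1 | P0:E(40), P1:I | bus: BusRd
[10] P1: load  L0 | P0:I, P1:E(50) | bus: BusRd
[11] P1: load  L6 | P0:O(27), P1:S(27) | bus: none
[12] P1: load  L3 | P0:I, P1:E(80) | bus: none
[13] P1: store L1 := 34 | P0:I, P1:M(34) | bus: BusRdX
[14] P0: load  L6 | P0:O(27), P1:S(27) | bus: none
[15] P1: load  L4 | P0:O(1), P1:S(1) | bus: BusRd
[16] P1: load  L2 | P0:S(40), P1:S(40) | bus: none
[17] P0: load  L0 | P0:S(50), P1:S(50) | bus: BusRd
[18] P0: load  L0 | P0:S(50), P1:S(50) | bus: none
[19] P0: load  L5 | P0:S(90), P1:S(90) | bus: none
[20] P1: load  L3 | P0:I, P1:E(80) | bus: none

invalidations = 1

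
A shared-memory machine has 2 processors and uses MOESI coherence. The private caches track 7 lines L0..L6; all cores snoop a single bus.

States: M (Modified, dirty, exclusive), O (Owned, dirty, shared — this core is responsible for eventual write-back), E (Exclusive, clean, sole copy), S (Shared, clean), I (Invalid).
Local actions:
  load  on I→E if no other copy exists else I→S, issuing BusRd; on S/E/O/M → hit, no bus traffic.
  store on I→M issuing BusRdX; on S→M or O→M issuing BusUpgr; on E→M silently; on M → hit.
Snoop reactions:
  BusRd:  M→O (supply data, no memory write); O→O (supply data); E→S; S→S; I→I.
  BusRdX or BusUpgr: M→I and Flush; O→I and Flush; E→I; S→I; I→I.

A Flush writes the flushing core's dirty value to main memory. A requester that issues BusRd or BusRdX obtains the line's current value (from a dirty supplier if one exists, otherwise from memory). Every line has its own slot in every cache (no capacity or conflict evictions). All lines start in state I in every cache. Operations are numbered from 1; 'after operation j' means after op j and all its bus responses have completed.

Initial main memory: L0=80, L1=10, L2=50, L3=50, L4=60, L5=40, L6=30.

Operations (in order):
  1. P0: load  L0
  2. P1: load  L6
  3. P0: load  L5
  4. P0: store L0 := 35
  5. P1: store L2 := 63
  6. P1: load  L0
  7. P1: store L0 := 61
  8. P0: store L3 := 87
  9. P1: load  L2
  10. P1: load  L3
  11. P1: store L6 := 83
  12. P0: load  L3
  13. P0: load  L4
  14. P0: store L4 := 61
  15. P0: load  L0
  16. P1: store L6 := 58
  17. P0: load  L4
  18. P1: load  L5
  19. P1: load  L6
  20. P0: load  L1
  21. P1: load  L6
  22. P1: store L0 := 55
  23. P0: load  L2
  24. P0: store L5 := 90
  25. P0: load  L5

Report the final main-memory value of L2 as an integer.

memory[L2] = 50

[1] P0: load  L0 | P0:E(80), P1:I | bus: BusRd
[2] P1: load  L6 | P0:I, P1:E(30) | bus: BusRd
[3] P0: load  L5 | P0:E(40), P1:I | bus: BusRd
[4] P0: store L0 := 35 | P0:M(35), P1:I | bus: none
[5] P1: store L2 := 63 | P0:I, P1:M(63) | bus: BusRdX
[6] P1: load  L0 | P0:O(35), P1:S(35) | bus: BusRd
[7] P1: store L0 := 61 | P0:I, P1:M(61) | bus: BusUpgr,Flush
[8] P0: store L3 := 87 | P0:M(87), P1:I | bus: BusRdX
[9] P1: load  L2 | P0:I, P1:M(63) | bus: none
[10] P1: load  L3 | P0:O(87), P1:S(87) | bus: BusRd
[11] P1: store L6 := 83 | P0:I, P1:M(83) | bus: none
[12] P0: load  L3 | P0:O(87), P1:S(87) | bus: none
[13] P0: load  L4 | P0:E(60), P1:I | bus: BusRd
[14] P0: store L4 := 61 | P0:M(61), P1:I | bus: none
[15] P0: load  L0 | P0:S(61), P1:O(61) | bus: BusRd
[16] P1: store L6 := 58 | P0:I, P1:M(58) | bus: none
[17] P0: load  L4 | P0:M(61), P1:I | bus: none
[18] P1: load  L5 | P0:S(40), P1:S(40) | bus: BusRd
[19] P1: load  L6 | P0:I, P1:M(58) | bus: none
[20] P0: load  L1 | P0:E(10), P1:I | bus: BusRd
[21] P1: load  L6 | P0:I, P1:M(58) | bus: none
[22] P1: store L0 := 55 | P0:I, P1:M(55) | bus: BusUpgr
[23] P0: load  L2 | P0:S(63), P1:O(63) | bus: BusRd
[24] P0: store L5 := 90 | P0:M(90), P1:I | bus: BusUpgr
[25] P0: load  L5 | P0:M(90), P1:I | bus: none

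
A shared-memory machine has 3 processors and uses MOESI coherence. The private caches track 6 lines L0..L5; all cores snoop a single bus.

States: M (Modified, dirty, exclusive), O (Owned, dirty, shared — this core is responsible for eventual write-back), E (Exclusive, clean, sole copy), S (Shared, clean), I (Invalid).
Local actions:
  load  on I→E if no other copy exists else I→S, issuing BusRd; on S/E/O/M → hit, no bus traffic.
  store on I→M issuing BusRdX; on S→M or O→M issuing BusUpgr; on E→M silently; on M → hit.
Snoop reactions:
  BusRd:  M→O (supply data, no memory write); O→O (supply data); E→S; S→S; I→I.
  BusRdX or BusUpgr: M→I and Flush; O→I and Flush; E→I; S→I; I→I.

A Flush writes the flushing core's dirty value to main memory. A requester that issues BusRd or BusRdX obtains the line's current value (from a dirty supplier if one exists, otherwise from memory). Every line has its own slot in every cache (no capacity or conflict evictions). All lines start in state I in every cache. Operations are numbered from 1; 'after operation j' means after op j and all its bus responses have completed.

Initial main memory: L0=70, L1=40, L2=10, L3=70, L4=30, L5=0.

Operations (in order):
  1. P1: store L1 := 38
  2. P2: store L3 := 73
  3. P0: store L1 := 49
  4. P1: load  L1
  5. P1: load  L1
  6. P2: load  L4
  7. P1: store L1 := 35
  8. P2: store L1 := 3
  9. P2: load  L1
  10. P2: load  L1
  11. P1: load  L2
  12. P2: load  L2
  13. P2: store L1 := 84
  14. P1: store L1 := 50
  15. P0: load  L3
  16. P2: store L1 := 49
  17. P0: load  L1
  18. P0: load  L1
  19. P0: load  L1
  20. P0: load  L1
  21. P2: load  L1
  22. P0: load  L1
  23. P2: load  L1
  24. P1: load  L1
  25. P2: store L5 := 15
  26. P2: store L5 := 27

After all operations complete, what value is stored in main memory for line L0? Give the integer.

step 1: P1: store L1 := 38  ⟶  IMI  (L1)  txn=BusRdX  M[L1]=40
step 2: P2: store L3 := 73  ⟶  IIM  (L3)  txn=BusRdX  M[L3]=70
step 3: P0: store L1 := 49  ⟶  MII  (L1)  txn=BusRdX+Flush  M[L1]=38
step 4: P1: load  L1  ⟶  OSI  (L1)  txn=BusRd  M[L1]=38
step 5: P1: load  L1  ⟶  OSI  (L1)  txn=∅  M[L1]=38
step 6: P2: load  L4  ⟶  IIE  (L4)  txn=BusRd  M[L4]=30
step 7: P1: store L1 := 35  ⟶  IMI  (L1)  txn=BusUpgr+Flush  M[L1]=49
step 8: P2: store L1 := 3  ⟶  IIM  (L1)  txn=BusRdX+Flush  M[L1]=35
step 9: P2: load  L1  ⟶  IIM  (L1)  txn=∅  M[L1]=35
step 10: P2: load  L1  ⟶  IIM  (L1)  txn=∅  M[L1]=35
step 11: P1: load  L2  ⟶  IEI  (L2)  txn=BusRd  M[L2]=10
step 12: P2: load  L2  ⟶  ISS  (L2)  txn=BusRd  M[L2]=10
step 13: P2: store L1 := 84  ⟶  IIM  (L1)  txn=∅  M[L1]=35
step 14: P1: store L1 := 50  ⟶  IMI  (L1)  txn=BusRdX+Flush  M[L1]=84
step 15: P0: load  L3  ⟶  SIO  (L3)  txn=BusRd  M[L3]=70
step 16: P2: store L1 := 49  ⟶  IIM  (L1)  txn=BusRdX+Flush  M[L1]=50
step 17: P0: load  L1  ⟶  SIO  (L1)  txn=BusRd  M[L1]=50
step 18: P0: load  L1  ⟶  SIO  (L1)  txn=∅  M[L1]=50
step 19: P0: load  L1  ⟶  SIO  (L1)  txn=∅  M[L1]=50
step 20: P0: load  L1  ⟶  SIO  (L1)  txn=∅  M[L1]=50
step 21: P2: load  L1  ⟶  SIO  (L1)  txn=∅  M[L1]=50
step 22: P0: load  L1  ⟶  SIO  (L1)  txn=∅  M[L1]=50
step 23: P2: load  L1  ⟶  SIO  (L1)  txn=∅  M[L1]=50
step 24: P1: load  L1  ⟶  SSO  (L1)  txn=BusRd  M[L1]=50
step 25: P2: store L5 := 15  ⟶  IIM  (L5)  txn=BusRdX  M[L5]=0
step 26: P2: store L5 := 27  ⟶  IIM  (L5)  txn=∅  M[L5]=0

memory[L0] = 70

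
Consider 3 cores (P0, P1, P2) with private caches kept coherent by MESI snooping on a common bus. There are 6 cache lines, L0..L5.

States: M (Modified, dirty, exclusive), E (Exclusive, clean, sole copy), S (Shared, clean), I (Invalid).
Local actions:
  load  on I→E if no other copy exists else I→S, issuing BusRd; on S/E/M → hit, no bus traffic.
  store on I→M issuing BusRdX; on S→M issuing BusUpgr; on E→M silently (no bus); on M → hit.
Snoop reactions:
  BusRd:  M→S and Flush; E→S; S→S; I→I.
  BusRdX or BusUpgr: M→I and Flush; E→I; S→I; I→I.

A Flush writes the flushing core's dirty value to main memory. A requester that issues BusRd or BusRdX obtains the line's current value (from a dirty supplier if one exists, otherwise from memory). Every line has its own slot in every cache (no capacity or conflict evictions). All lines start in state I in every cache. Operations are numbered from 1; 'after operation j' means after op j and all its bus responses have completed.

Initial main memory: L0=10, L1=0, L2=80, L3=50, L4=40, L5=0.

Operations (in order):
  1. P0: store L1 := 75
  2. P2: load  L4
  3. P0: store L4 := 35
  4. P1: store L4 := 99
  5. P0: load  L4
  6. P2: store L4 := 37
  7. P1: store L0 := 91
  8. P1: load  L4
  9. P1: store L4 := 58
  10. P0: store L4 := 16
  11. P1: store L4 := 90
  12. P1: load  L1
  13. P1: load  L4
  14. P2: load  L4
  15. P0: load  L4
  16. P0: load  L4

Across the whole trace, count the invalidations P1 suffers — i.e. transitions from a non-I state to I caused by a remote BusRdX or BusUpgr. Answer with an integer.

step 1: P0: store L1 := 75  ⟶  MII  (L1)  txn=BusRdX  M[L1]=0
step 2: P2: load  L4  ⟶  IIE  (L4)  txn=BusRd  M[L4]=40
step 3: P0: store L4 := 35  ⟶  MII  (L4)  txn=BusRdX  M[L4]=40
step 4: P1: store L4 := 99  ⟶  IMI  (L4)  txn=BusRdX+Flush  M[L4]=35
step 5: P0: load  L4  ⟶  SSI  (L4)  txn=BusRd+Flush  M[L4]=99
step 6: P2: store L4 := 37  ⟶  IIM  (L4)  txn=BusRdX  M[L4]=99
step 7: P1: store L0 := 91  ⟶  IMI  (L0)  txn=BusRdX  M[L0]=10
step 8: P1: load  L4  ⟶  ISS  (L4)  txn=BusRd+Flush  M[L4]=37
step 9: P1: store L4 := 58  ⟶  IMI  (L4)  txn=BusUpgr  M[L4]=37
step 10: P0: store L4 := 16  ⟶  MII  (L4)  txn=BusRdX+Flush  M[L4]=58
step 11: P1: store L4 := 90  ⟶  IMI  (L4)  txn=BusRdX+Flush  M[L4]=16
step 12: P1: load  L1  ⟶  SSI  (L1)  txn=BusRd+Flush  M[L1]=75
step 13: P1: load  L4  ⟶  IMI  (L4)  txn=∅  M[L4]=16
step 14: P2: load  L4  ⟶  ISS  (L4)  txn=BusRd+Flush  M[L4]=90
step 15: P0: load  L4  ⟶  SSS  (L4)  txn=BusRd  M[L4]=90
step 16: P0: load  L4  ⟶  SSS  (L4)  txn=∅  M[L4]=90

invalidations = 2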